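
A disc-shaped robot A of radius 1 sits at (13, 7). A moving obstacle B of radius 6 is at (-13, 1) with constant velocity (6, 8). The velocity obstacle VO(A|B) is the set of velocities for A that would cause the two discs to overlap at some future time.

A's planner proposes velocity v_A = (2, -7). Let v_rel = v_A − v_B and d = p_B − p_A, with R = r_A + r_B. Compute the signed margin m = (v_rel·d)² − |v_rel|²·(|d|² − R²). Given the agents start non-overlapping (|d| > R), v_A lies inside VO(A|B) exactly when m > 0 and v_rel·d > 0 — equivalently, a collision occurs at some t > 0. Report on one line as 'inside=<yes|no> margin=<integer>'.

d = (-26, -6),  |d|² = 712;  R = 1+6 = 7,  c = 712−7² = 663
v_rel = (-4, -15),  |v_rel|² = 241;  v_rel·d = (-4)·(-26) + (-15)·(-6) = 194
241·t² − 388·t + 663 = 0  ⇒  m = 194² − 241·663 = -122147
m = -122147 < 0,  v_rel·d = 194 > 0  ⇒  outside

inside=no margin=-122147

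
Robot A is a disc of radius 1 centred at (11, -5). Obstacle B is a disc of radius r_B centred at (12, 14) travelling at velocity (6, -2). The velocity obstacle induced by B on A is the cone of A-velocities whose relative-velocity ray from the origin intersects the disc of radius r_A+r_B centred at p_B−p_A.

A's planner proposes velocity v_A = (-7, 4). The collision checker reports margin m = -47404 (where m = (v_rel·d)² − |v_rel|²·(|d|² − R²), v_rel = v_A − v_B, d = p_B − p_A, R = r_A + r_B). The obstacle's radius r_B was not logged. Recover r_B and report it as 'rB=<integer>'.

m = -47404
d = (1, 19);  v_rel = (-13, 6),  |v_rel|² = 205
v_rel×d = (-13)·(19) − (6)·(1) = -253
since m = R²·205 − (-253)²:  R² = (64009 + -47404) / 205 = 81
R = √81 = 9  ⇒  r_B = 9 − 1 = 8

rB=8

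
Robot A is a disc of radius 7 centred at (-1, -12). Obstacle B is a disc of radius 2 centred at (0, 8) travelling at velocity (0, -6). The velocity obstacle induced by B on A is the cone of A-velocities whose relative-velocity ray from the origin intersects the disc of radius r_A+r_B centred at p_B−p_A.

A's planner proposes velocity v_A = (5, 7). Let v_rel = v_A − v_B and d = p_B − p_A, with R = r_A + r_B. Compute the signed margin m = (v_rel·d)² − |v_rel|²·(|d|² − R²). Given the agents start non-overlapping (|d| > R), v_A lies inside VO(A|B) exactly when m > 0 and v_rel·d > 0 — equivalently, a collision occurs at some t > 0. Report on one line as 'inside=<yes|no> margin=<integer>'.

d = (1, 20),  |d|² = 401;  R = 7+2 = 9,  c = 401−9² = 320
v_rel = (5, 13),  |v_rel|² = 194;  v_rel·d = (5)·(1) + (13)·(20) = 265
194·t² − 530·t + 320 = 0  ⇒  m = 265² − 194·320 = 8145
m = 8145 > 0,  v_rel·d = 265 > 0  ⇒  inside

inside=yes margin=8145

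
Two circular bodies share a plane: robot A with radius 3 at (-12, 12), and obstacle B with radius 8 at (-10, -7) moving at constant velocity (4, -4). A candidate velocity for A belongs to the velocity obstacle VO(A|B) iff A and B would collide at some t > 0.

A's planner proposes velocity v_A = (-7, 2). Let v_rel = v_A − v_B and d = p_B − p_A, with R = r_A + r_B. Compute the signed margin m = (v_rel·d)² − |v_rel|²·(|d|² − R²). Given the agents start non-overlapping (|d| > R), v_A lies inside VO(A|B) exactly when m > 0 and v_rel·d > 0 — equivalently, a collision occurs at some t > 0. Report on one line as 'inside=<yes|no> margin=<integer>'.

d = (2, -19),  |d|² = 365;  R = 3+8 = 11,  c = 365−11² = 244
v_rel = (-11, 6),  |v_rel|² = 157;  v_rel·d = (-11)·(2) + (6)·(-19) = -136
157·t² + 272·t + 244 = 0  ⇒  m = (-136)² − 157·244 = -19812
m = -19812 < 0,  v_rel·d = -136 < 0  ⇒  outside

inside=no margin=-19812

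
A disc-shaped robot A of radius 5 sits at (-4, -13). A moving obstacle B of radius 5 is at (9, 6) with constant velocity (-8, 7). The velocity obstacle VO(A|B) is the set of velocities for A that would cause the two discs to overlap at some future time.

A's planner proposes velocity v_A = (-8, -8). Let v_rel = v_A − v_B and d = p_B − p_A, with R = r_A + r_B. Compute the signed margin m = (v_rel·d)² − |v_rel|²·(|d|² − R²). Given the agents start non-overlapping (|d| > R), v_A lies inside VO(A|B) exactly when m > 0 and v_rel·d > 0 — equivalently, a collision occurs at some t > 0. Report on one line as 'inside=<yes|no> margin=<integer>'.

d = (13, 19),  |d|² = 530;  R = 5+5 = 10,  c = 530−10² = 430
v_rel = (0, -15),  |v_rel|² = 225;  v_rel·d = (0)·(13) + (-15)·(19) = -285
225·t² + 570·t + 430 = 0  ⇒  m = (-285)² − 225·430 = -15525
m = -15525 < 0,  v_rel·d = -285 < 0  ⇒  outside

inside=no margin=-15525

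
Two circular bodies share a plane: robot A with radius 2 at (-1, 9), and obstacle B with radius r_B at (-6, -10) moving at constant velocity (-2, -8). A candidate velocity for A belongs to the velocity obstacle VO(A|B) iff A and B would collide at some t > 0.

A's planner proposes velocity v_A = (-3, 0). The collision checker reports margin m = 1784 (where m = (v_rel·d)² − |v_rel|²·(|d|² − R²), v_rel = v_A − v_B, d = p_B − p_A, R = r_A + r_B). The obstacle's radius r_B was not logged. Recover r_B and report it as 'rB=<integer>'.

m = 1784
d = (-5, -19);  v_rel = (-1, 8),  |v_rel|² = 65
v_rel×d = (-1)·(-19) − (8)·(-5) = 59
since m = R²·65 − 59²:  R² = (3481 + 1784) / 65 = 81
R = √81 = 9  ⇒  r_B = 9 − 2 = 7

rB=7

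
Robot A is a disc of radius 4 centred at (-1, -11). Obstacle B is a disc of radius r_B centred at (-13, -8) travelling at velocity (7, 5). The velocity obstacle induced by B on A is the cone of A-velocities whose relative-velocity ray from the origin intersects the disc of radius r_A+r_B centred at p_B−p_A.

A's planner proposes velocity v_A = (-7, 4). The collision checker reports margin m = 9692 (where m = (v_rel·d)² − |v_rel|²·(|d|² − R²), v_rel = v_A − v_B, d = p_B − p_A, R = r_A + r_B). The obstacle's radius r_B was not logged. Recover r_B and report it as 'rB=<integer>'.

m = 9692
d = (-12, 3);  v_rel = (-14, -1),  |v_rel|² = 197
v_rel×d = (-14)·(3) − (-1)·(-12) = -54
since m = R²·197 − (-54)²:  R² = (2916 + 9692) / 197 = 64
R = √64 = 8  ⇒  r_B = 8 − 4 = 4

rB=4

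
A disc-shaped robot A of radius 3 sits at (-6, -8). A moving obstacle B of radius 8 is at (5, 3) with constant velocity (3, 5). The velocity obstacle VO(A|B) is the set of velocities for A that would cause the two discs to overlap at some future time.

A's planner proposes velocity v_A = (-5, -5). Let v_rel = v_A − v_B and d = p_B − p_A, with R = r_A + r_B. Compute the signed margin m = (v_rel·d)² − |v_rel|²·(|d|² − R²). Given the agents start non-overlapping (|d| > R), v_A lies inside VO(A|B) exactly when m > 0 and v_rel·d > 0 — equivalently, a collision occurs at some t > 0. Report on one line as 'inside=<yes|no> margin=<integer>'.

d = (11, 11),  |d|² = 242;  R = 3+8 = 11,  c = 242−11² = 121
v_rel = (-8, -10),  |v_rel|² = 164;  v_rel·d = (-8)·(11) + (-10)·(11) = -198
164·t² + 396·t + 121 = 0  ⇒  m = (-198)² − 164·121 = 19360
m = 19360 > 0,  v_rel·d = -198 < 0  ⇒  outside

inside=no margin=19360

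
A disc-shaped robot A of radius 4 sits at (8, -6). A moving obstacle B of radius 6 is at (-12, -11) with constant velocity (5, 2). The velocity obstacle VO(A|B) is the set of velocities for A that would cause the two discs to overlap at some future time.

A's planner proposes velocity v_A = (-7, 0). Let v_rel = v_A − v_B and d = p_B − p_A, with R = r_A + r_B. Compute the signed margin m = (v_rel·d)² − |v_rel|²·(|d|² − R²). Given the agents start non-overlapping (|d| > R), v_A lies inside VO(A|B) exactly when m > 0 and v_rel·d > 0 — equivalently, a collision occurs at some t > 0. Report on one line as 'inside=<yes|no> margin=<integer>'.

d = (-20, -5),  |d|² = 425;  R = 4+6 = 10,  c = 425−10² = 325
v_rel = (-12, -2),  |v_rel|² = 148;  v_rel·d = (-12)·(-20) + (-2)·(-5) = 250
148·t² − 500·t + 325 = 0  ⇒  m = 250² − 148·325 = 14400
m = 14400 > 0,  v_rel·d = 250 > 0  ⇒  inside

inside=yes margin=14400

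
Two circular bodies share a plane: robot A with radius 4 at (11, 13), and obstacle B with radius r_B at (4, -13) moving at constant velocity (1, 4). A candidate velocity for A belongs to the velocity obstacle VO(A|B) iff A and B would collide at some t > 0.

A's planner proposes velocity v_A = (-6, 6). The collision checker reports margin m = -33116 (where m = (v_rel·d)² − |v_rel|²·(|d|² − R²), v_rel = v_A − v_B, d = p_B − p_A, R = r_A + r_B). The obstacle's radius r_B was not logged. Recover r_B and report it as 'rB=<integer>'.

m = -33116
d = (-7, -26);  v_rel = (-7, 2),  |v_rel|² = 53
v_rel×d = (-7)·(-26) − (2)·(-7) = 196
since m = R²·53 − 196²:  R² = (38416 + -33116) / 53 = 100
R = √100 = 10  ⇒  r_B = 10 − 4 = 6

rB=6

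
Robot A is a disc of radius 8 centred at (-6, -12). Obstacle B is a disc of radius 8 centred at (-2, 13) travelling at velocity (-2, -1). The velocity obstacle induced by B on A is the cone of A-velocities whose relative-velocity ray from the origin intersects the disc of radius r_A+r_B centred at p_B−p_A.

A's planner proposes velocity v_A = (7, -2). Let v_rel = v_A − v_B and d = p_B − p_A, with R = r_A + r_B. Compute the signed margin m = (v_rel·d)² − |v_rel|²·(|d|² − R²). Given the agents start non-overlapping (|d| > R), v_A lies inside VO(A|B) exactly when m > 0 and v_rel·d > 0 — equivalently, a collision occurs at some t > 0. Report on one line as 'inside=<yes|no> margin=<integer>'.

d = (4, 25),  |d|² = 641;  R = 8+8 = 16,  c = 641−16² = 385
v_rel = (9, -1),  |v_rel|² = 82;  v_rel·d = (9)·(4) + (-1)·(25) = 11
82·t² − 22·t + 385 = 0  ⇒  m = 11² − 82·385 = -31449
m = -31449 < 0,  v_rel·d = 11 > 0  ⇒  outside

inside=no margin=-31449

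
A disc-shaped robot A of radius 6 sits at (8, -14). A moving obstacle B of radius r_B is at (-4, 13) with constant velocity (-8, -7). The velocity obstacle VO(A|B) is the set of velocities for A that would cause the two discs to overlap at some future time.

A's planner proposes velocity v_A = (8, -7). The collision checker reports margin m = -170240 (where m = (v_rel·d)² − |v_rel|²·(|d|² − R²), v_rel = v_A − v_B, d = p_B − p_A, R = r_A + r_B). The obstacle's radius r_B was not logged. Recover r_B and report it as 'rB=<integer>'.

m = -170240
d = (-12, 27);  v_rel = (16, 0),  |v_rel|² = 256
v_rel×d = (16)·(27) − (0)·(-12) = 432
since m = R²·256 − 432²:  R² = (186624 + -170240) / 256 = 64
R = √64 = 8  ⇒  r_B = 8 − 6 = 2

rB=2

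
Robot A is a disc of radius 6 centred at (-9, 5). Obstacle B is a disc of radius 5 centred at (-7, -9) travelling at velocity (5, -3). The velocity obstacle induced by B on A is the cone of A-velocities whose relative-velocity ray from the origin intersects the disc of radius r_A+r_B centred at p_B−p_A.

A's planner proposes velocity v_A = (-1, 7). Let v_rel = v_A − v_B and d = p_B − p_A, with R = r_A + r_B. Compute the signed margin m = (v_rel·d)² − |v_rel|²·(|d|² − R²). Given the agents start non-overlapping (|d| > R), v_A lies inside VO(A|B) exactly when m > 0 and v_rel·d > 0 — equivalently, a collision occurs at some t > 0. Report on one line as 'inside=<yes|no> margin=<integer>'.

d = (2, -14),  |d|² = 200;  R = 6+5 = 11,  c = 200−11² = 79
v_rel = (-6, 10),  |v_rel|² = 136;  v_rel·d = (-6)·(2) + (10)·(-14) = -152
136·t² + 304·t + 79 = 0  ⇒  m = (-152)² − 136·79 = 12360
m = 12360 > 0,  v_rel·d = -152 < 0  ⇒  outside

inside=no margin=12360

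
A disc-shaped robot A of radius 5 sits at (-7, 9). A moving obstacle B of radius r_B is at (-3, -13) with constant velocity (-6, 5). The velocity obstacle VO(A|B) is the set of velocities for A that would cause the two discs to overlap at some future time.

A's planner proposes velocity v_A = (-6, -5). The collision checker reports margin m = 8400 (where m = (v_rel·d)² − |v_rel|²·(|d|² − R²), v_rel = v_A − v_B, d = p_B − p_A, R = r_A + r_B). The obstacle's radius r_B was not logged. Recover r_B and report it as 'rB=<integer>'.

m = 8400
d = (4, -22);  v_rel = (0, -10),  |v_rel|² = 100
v_rel×d = (0)·(-22) − (-10)·(4) = 40
since m = R²·100 − 40²:  R² = (1600 + 8400) / 100 = 100
R = √100 = 10  ⇒  r_B = 10 − 5 = 5

rB=5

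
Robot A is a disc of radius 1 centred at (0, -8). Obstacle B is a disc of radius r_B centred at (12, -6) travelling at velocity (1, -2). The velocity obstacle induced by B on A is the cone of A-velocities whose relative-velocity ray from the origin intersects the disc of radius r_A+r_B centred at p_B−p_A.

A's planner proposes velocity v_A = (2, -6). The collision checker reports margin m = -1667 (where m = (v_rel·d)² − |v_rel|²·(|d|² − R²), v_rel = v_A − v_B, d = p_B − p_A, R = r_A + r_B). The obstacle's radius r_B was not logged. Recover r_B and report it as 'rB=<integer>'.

m = -1667
d = (12, 2);  v_rel = (1, -4),  |v_rel|² = 17
v_rel×d = (1)·(2) − (-4)·(12) = 50
since m = R²·17 − 50²:  R² = (2500 + -1667) / 17 = 49
R = √49 = 7  ⇒  r_B = 7 − 1 = 6

rB=6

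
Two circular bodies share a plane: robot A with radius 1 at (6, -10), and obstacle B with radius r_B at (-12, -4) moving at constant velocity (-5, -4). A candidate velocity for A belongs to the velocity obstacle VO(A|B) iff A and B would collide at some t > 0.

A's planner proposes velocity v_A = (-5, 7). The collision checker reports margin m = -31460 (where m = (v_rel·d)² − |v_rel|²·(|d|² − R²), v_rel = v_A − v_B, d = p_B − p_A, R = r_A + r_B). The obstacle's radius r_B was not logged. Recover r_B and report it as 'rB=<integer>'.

m = -31460
d = (-18, 6);  v_rel = (0, 11),  |v_rel|² = 121
v_rel×d = (0)·(6) − (11)·(-18) = 198
since m = R²·121 − 198²:  R² = (39204 + -31460) / 121 = 64
R = √64 = 8  ⇒  r_B = 8 − 1 = 7

rB=7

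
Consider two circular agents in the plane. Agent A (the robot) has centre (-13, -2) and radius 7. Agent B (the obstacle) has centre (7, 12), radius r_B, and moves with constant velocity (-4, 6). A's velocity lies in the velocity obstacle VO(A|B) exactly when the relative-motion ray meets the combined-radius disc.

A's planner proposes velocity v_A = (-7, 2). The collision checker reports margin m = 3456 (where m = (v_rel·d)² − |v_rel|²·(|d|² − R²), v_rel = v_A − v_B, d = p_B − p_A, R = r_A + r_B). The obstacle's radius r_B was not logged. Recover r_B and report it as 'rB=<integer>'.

m = 3456
d = (20, 14);  v_rel = (-3, -4),  |v_rel|² = 25
v_rel×d = (-3)·(14) − (-4)·(20) = 38
since m = R²·25 − 38²:  R² = (1444 + 3456) / 25 = 196
R = √196 = 14  ⇒  r_B = 14 − 7 = 7

rB=7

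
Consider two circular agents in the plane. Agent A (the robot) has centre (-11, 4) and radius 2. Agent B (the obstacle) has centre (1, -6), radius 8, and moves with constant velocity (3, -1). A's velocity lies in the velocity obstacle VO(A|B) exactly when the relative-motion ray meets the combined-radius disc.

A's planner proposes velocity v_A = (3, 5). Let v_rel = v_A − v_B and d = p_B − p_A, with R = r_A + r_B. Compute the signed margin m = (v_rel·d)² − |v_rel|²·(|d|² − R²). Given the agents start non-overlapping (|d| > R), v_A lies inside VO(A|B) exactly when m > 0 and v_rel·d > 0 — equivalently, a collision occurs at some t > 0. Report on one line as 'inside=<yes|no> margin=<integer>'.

d = (12, -10),  |d|² = 244;  R = 2+8 = 10,  c = 244−10² = 144
v_rel = (0, 6),  |v_rel|² = 36;  v_rel·d = (0)·(12) + (6)·(-10) = -60
36·t² + 120·t + 144 = 0  ⇒  m = (-60)² − 36·144 = -1584
m = -1584 < 0,  v_rel·d = -60 < 0  ⇒  outside

inside=no margin=-1584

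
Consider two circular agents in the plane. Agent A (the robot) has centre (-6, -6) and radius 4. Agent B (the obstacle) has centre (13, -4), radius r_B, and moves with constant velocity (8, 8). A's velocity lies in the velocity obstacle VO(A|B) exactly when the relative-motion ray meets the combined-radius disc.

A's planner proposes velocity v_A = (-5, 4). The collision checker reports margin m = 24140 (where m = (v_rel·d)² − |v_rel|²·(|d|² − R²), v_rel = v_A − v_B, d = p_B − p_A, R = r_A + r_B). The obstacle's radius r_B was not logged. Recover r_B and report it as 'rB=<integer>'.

m = 24140
d = (19, 2);  v_rel = (-13, -4),  |v_rel|² = 185
v_rel×d = (-13)·(2) − (-4)·(19) = 50
since m = R²·185 − 50²:  R² = (2500 + 24140) / 185 = 144
R = √144 = 12  ⇒  r_B = 12 − 4 = 8

rB=8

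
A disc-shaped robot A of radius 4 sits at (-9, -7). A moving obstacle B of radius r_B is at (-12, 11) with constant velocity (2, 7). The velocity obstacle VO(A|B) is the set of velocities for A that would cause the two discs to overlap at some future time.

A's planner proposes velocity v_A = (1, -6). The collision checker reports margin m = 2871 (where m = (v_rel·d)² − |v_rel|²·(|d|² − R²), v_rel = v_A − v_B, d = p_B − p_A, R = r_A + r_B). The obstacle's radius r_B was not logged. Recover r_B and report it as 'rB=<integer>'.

m = 2871
d = (-3, 18);  v_rel = (-1, -13),  |v_rel|² = 170
v_rel×d = (-1)·(18) − (-13)·(-3) = -57
since m = R²·170 − (-57)²:  R² = (3249 + 2871) / 170 = 36
R = √36 = 6  ⇒  r_B = 6 − 4 = 2

rB=2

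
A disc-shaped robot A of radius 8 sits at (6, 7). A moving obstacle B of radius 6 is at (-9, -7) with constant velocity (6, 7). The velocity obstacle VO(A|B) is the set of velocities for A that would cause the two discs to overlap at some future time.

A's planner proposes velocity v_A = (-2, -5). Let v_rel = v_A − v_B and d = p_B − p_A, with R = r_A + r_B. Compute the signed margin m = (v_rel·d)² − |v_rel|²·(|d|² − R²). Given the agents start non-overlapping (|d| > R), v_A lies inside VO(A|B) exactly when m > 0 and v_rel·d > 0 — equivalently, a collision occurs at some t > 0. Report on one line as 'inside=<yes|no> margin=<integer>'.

d = (-15, -14),  |d|² = 421;  R = 8+6 = 14,  c = 421−14² = 225
v_rel = (-8, -12),  |v_rel|² = 208;  v_rel·d = (-8)·(-15) + (-12)·(-14) = 288
208·t² − 576·t + 225 = 0  ⇒  m = 288² − 208·225 = 36144
m = 36144 > 0,  v_rel·d = 288 > 0  ⇒  inside

inside=yes margin=36144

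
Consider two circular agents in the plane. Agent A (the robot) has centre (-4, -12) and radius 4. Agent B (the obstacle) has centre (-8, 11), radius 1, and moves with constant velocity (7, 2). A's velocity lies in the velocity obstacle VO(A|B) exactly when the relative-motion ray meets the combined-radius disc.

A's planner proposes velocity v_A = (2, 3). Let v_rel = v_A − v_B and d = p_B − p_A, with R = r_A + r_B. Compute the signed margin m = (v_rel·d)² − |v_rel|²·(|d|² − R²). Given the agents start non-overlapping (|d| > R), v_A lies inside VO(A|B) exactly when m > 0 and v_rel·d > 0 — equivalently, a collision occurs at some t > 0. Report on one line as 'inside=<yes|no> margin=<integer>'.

d = (-4, 23),  |d|² = 545;  R = 4+1 = 5,  c = 545−5² = 520
v_rel = (-5, 1),  |v_rel|² = 26;  v_rel·d = (-5)·(-4) + (1)·(23) = 43
26·t² − 86·t + 520 = 0  ⇒  m = 43² − 26·520 = -11671
m = -11671 < 0,  v_rel·d = 43 > 0  ⇒  outside

inside=no margin=-11671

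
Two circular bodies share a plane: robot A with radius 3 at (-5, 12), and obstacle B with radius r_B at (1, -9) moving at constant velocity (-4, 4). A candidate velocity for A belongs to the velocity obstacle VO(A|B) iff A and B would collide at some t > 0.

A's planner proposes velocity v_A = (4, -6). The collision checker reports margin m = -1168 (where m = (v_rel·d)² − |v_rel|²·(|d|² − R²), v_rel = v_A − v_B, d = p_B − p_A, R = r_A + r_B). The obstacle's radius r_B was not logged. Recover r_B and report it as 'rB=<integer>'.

m = -1168
d = (6, -21);  v_rel = (8, -10),  |v_rel|² = 164
v_rel×d = (8)·(-21) − (-10)·(6) = -108
since m = R²·164 − (-108)²:  R² = (11664 + -1168) / 164 = 64
R = √64 = 8  ⇒  r_B = 8 − 3 = 5

rB=5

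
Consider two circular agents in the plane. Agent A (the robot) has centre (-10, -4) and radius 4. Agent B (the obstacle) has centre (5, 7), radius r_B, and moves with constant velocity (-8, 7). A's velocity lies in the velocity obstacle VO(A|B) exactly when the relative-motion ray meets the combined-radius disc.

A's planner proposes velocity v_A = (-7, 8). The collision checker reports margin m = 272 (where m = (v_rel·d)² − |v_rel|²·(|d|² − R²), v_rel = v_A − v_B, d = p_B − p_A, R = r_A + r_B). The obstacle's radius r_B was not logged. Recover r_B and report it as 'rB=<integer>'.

m = 272
d = (15, 11);  v_rel = (1, 1),  |v_rel|² = 2
v_rel×d = (1)·(11) − (1)·(15) = -4
since m = R²·2 − (-4)²:  R² = (16 + 272) / 2 = 144
R = √144 = 12  ⇒  r_B = 12 − 4 = 8

rB=8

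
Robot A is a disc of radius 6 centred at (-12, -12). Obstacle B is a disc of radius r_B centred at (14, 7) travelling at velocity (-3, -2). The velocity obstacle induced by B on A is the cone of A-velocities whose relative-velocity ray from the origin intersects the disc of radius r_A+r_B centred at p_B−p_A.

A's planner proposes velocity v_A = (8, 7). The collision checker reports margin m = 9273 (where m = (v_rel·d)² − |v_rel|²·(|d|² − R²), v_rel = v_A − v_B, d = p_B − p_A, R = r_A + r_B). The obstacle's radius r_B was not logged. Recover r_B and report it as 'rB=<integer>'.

m = 9273
d = (26, 19);  v_rel = (11, 9),  |v_rel|² = 202
v_rel×d = (11)·(19) − (9)·(26) = -25
since m = R²·202 − (-25)²:  R² = (625 + 9273) / 202 = 49
R = √49 = 7  ⇒  r_B = 7 − 6 = 1

rB=1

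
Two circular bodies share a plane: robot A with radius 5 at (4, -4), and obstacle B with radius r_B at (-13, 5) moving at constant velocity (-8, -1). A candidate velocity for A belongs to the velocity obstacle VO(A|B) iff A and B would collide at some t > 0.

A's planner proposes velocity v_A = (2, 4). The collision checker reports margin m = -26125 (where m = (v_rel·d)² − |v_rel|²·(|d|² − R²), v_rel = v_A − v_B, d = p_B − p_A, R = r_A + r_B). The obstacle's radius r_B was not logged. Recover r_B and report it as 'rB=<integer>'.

m = -26125
d = (-17, 9);  v_rel = (10, 5),  |v_rel|² = 125
v_rel×d = (10)·(9) − (5)·(-17) = 175
since m = R²·125 − 175²:  R² = (30625 + -26125) / 125 = 36
R = √36 = 6  ⇒  r_B = 6 − 5 = 1

rB=1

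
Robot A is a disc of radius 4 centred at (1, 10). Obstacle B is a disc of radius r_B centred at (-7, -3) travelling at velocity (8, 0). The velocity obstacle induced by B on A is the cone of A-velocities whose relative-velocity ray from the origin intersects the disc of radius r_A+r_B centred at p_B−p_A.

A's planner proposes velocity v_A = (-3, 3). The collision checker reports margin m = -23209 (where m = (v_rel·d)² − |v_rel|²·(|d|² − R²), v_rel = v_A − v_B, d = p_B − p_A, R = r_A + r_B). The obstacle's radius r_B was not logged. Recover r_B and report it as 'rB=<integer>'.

m = -23209
d = (-8, -13);  v_rel = (-11, 3),  |v_rel|² = 130
v_rel×d = (-11)·(-13) − (3)·(-8) = 167
since m = R²·130 − 167²:  R² = (27889 + -23209) / 130 = 36
R = √36 = 6  ⇒  r_B = 6 − 4 = 2

rB=2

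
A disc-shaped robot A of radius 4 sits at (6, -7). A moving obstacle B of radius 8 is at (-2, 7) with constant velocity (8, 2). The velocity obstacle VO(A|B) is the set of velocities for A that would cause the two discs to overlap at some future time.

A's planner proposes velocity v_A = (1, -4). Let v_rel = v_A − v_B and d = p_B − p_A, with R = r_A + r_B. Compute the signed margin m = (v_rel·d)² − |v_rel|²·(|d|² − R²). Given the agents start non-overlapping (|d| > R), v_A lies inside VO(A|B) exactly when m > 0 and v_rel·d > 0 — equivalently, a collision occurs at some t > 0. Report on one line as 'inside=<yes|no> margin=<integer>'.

d = (-8, 14),  |d|² = 260;  R = 4+8 = 12,  c = 260−12² = 116
v_rel = (-7, -6),  |v_rel|² = 85;  v_rel·d = (-7)·(-8) + (-6)·(14) = -28
85·t² + 56·t + 116 = 0  ⇒  m = (-28)² − 85·116 = -9076
m = -9076 < 0,  v_rel·d = -28 < 0  ⇒  outside

inside=no margin=-9076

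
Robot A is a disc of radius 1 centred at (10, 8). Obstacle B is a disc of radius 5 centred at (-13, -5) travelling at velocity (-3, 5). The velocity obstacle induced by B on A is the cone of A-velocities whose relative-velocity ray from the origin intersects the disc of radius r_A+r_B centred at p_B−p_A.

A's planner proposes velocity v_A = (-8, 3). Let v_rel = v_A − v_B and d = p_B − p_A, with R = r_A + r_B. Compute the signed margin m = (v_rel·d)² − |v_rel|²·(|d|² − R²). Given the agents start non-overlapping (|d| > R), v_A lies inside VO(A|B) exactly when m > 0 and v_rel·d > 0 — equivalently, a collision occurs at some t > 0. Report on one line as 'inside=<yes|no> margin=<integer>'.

d = (-23, -13),  |d|² = 698;  R = 1+5 = 6,  c = 698−6² = 662
v_rel = (-5, -2),  |v_rel|² = 29;  v_rel·d = (-5)·(-23) + (-2)·(-13) = 141
29·t² − 282·t + 662 = 0  ⇒  m = 141² − 29·662 = 683
m = 683 > 0,  v_rel·d = 141 > 0  ⇒  inside

inside=yes margin=683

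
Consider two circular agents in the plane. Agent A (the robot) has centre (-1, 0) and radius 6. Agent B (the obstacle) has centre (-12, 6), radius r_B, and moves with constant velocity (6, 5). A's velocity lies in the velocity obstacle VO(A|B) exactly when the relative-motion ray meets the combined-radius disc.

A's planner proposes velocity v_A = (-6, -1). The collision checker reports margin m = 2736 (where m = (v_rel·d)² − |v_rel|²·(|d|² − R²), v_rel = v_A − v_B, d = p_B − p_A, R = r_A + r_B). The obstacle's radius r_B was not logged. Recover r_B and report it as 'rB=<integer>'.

m = 2736
d = (-11, 6);  v_rel = (-12, -6),  |v_rel|² = 180
v_rel×d = (-12)·(6) − (-6)·(-11) = -138
since m = R²·180 − (-138)²:  R² = (19044 + 2736) / 180 = 121
R = √121 = 11  ⇒  r_B = 11 − 6 = 5

rB=5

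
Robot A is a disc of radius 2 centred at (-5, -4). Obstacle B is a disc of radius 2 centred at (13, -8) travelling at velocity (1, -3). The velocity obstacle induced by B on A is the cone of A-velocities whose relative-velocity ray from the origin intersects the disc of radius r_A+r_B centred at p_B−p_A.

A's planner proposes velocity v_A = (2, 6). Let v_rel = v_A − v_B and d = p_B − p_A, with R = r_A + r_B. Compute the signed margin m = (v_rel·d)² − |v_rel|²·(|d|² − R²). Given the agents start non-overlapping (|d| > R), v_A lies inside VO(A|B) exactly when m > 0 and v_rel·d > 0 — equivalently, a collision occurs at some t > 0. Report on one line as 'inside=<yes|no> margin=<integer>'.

d = (18, -4),  |d|² = 340;  R = 2+2 = 4,  c = 340−4² = 324
v_rel = (1, 9),  |v_rel|² = 82;  v_rel·d = (1)·(18) + (9)·(-4) = -18
82·t² + 36·t + 324 = 0  ⇒  m = (-18)² − 82·324 = -26244
m = -26244 < 0,  v_rel·d = -18 < 0  ⇒  outside

inside=no margin=-26244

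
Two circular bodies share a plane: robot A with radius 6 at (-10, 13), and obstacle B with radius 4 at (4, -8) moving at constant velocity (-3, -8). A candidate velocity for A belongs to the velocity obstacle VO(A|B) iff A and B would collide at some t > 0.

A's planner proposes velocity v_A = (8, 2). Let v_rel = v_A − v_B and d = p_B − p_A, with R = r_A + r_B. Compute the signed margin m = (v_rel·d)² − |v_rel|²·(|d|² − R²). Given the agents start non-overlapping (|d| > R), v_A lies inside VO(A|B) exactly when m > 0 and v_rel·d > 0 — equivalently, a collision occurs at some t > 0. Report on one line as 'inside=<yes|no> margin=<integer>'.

d = (14, -21),  |d|² = 637;  R = 6+4 = 10,  c = 637−10² = 537
v_rel = (11, 10),  |v_rel|² = 221;  v_rel·d = (11)·(14) + (10)·(-21) = -56
221·t² + 112·t + 537 = 0  ⇒  m = (-56)² − 221·537 = -115541
m = -115541 < 0,  v_rel·d = -56 < 0  ⇒  outside

inside=no margin=-115541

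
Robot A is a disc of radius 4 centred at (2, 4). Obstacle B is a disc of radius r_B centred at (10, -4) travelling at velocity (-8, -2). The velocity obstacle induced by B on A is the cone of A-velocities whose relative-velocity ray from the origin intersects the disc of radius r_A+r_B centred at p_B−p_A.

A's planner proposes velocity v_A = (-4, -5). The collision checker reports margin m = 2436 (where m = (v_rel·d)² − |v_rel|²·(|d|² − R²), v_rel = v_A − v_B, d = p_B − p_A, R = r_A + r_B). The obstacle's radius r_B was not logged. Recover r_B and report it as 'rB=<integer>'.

m = 2436
d = (8, -8);  v_rel = (4, -3),  |v_rel|² = 25
v_rel×d = (4)·(-8) − (-3)·(8) = -8
since m = R²·25 − (-8)²:  R² = (64 + 2436) / 25 = 100
R = √100 = 10  ⇒  r_B = 10 − 4 = 6

rB=6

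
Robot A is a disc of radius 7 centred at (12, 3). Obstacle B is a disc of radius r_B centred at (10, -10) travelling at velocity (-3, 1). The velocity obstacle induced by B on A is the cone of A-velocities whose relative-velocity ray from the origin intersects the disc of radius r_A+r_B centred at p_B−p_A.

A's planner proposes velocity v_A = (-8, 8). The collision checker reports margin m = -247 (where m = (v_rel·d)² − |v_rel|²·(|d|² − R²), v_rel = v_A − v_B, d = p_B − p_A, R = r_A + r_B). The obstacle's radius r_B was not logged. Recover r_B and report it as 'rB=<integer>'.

m = -247
d = (-2, -13);  v_rel = (-5, 7),  |v_rel|² = 74
v_rel×d = (-5)·(-13) − (7)·(-2) = 79
since m = R²·74 − 79²:  R² = (6241 + -247) / 74 = 81
R = √81 = 9  ⇒  r_B = 9 − 7 = 2

rB=2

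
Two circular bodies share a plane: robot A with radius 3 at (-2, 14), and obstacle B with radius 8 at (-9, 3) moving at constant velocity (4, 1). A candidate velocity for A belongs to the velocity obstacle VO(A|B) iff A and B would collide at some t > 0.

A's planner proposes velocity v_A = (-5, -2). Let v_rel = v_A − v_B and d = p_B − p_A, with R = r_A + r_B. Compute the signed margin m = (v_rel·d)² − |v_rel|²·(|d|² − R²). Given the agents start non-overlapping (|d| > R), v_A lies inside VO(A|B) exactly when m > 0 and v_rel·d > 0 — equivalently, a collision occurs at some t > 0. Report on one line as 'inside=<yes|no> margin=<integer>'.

d = (-7, -11),  |d|² = 170;  R = 3+8 = 11,  c = 170−11² = 49
v_rel = (-9, -3),  |v_rel|² = 90;  v_rel·d = (-9)·(-7) + (-3)·(-11) = 96
90·t² − 192·t + 49 = 0  ⇒  m = 96² − 90·49 = 4806
m = 4806 > 0,  v_rel·d = 96 > 0  ⇒  inside

inside=yes margin=4806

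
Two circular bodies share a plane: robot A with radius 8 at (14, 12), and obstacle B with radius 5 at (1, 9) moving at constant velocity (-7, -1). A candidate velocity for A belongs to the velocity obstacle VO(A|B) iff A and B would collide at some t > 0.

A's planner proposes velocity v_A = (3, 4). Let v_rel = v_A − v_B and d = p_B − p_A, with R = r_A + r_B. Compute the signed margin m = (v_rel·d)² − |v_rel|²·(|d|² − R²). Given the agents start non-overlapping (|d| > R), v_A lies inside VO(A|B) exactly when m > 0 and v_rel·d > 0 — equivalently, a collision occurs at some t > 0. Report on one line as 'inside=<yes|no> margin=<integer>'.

d = (-13, -3),  |d|² = 178;  R = 8+5 = 13,  c = 178−13² = 9
v_rel = (10, 5),  |v_rel|² = 125;  v_rel·d = (10)·(-13) + (5)·(-3) = -145
125·t² + 290·t + 9 = 0  ⇒  m = (-145)² − 125·9 = 19900
m = 19900 > 0,  v_rel·d = -145 < 0  ⇒  outside

inside=no margin=19900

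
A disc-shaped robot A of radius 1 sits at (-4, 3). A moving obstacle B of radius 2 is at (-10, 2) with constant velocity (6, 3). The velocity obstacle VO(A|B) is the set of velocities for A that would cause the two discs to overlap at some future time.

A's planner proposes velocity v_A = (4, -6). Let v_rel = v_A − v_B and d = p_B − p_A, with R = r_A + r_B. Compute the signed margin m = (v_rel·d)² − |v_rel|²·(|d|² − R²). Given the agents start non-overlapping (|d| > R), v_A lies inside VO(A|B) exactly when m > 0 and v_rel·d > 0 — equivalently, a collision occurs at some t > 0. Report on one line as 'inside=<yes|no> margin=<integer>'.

d = (-6, -1),  |d|² = 37;  R = 1+2 = 3,  c = 37−3² = 28
v_rel = (-2, -9),  |v_rel|² = 85;  v_rel·d = (-2)·(-6) + (-9)·(-1) = 21
85·t² − 42·t + 28 = 0  ⇒  m = 21² − 85·28 = -1939
m = -1939 < 0,  v_rel·d = 21 > 0  ⇒  outside

inside=no margin=-1939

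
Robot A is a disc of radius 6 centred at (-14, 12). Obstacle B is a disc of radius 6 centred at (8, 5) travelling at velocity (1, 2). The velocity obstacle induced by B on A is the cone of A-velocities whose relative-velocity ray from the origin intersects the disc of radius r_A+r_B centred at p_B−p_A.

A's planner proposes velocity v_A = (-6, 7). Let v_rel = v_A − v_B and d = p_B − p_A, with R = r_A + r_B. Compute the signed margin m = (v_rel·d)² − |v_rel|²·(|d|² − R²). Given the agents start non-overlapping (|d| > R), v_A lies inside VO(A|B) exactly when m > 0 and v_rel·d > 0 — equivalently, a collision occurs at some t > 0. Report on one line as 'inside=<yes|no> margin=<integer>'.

d = (22, -7),  |d|² = 533;  R = 6+6 = 12,  c = 533−12² = 389
v_rel = (-7, 5),  |v_rel|² = 74;  v_rel·d = (-7)·(22) + (5)·(-7) = -189
74·t² + 378·t + 389 = 0  ⇒  m = (-189)² − 74·389 = 6935
m = 6935 > 0,  v_rel·d = -189 < 0  ⇒  outside

inside=no margin=6935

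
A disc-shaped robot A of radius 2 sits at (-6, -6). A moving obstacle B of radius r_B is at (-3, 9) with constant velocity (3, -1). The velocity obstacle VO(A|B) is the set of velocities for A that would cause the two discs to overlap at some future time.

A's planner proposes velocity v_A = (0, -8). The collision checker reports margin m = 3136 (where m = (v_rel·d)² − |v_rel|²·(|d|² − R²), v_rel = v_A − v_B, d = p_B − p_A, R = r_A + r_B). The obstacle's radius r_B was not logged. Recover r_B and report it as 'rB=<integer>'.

m = 3136
d = (3, 15);  v_rel = (-3, -7),  |v_rel|² = 58
v_rel×d = (-3)·(15) − (-7)·(3) = -24
since m = R²·58 − (-24)²:  R² = (576 + 3136) / 58 = 64
R = √64 = 8  ⇒  r_B = 8 − 2 = 6

rB=6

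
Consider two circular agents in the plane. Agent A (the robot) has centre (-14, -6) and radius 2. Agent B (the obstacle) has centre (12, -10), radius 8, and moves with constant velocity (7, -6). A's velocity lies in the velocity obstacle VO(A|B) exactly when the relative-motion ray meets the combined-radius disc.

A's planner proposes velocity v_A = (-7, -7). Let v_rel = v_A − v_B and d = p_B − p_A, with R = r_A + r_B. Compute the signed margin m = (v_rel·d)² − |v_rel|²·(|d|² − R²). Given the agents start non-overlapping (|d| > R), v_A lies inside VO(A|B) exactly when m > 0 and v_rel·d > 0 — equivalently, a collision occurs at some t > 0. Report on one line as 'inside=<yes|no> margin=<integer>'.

d = (26, -4),  |d|² = 692;  R = 2+8 = 10,  c = 692−10² = 592
v_rel = (-14, -1),  |v_rel|² = 197;  v_rel·d = (-14)·(26) + (-1)·(-4) = -360
197·t² + 720·t + 592 = 0  ⇒  m = (-360)² − 197·592 = 12976
m = 12976 > 0,  v_rel·d = -360 < 0  ⇒  outside

inside=no margin=12976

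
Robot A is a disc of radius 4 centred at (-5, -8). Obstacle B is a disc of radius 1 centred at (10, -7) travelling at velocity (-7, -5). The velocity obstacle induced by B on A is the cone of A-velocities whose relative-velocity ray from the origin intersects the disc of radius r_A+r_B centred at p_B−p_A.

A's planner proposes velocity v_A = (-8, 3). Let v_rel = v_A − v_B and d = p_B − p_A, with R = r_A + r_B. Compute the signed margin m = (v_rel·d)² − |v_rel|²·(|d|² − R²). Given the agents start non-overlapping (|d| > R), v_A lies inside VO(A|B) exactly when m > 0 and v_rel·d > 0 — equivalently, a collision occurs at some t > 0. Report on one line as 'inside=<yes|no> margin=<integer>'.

d = (15, 1),  |d|² = 226;  R = 4+1 = 5,  c = 226−5² = 201
v_rel = (-1, 8),  |v_rel|² = 65;  v_rel·d = (-1)·(15) + (8)·(1) = -7
65·t² + 14·t + 201 = 0  ⇒  m = (-7)² − 65·201 = -13016
m = -13016 < 0,  v_rel·d = -7 < 0  ⇒  outside

inside=no margin=-13016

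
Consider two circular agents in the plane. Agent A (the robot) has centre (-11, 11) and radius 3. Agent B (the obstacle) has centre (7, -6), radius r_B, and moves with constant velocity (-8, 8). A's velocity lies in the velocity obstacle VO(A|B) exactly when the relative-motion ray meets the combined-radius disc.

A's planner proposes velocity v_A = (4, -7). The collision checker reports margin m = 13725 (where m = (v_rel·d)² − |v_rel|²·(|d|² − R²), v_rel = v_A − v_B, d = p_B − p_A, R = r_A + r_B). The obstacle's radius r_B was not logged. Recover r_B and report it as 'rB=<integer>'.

m = 13725
d = (18, -17);  v_rel = (12, -15),  |v_rel|² = 369
v_rel×d = (12)·(-17) − (-15)·(18) = 66
since m = R²·369 − 66²:  R² = (4356 + 13725) / 369 = 49
R = √49 = 7  ⇒  r_B = 7 − 3 = 4

rB=4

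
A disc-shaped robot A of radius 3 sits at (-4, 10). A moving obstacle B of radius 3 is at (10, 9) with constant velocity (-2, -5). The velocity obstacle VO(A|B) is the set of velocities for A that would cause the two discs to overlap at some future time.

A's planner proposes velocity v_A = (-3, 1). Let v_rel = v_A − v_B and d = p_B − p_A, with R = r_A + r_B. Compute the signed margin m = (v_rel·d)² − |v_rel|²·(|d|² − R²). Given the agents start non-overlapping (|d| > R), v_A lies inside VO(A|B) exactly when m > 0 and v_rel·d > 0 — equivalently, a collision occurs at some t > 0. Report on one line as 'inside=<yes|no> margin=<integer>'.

d = (14, -1),  |d|² = 197;  R = 3+3 = 6,  c = 197−6² = 161
v_rel = (-1, 6),  |v_rel|² = 37;  v_rel·d = (-1)·(14) + (6)·(-1) = -20
37·t² + 40·t + 161 = 0  ⇒  m = (-20)² − 37·161 = -5557
m = -5557 < 0,  v_rel·d = -20 < 0  ⇒  outside

inside=no margin=-5557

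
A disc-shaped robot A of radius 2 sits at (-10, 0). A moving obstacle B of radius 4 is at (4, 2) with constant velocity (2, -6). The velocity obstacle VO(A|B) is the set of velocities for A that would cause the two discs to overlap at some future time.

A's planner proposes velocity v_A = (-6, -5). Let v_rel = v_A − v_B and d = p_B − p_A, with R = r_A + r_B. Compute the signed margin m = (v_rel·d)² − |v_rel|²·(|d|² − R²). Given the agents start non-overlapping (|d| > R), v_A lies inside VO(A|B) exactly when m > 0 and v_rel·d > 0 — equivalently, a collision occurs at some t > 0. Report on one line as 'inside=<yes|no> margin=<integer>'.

d = (14, 2),  |d|² = 200;  R = 2+4 = 6,  c = 200−6² = 164
v_rel = (-8, 1),  |v_rel|² = 65;  v_rel·d = (-8)·(14) + (1)·(2) = -110
65·t² + 220·t + 164 = 0  ⇒  m = (-110)² − 65·164 = 1440
m = 1440 > 0,  v_rel·d = -110 < 0  ⇒  outside

inside=no margin=1440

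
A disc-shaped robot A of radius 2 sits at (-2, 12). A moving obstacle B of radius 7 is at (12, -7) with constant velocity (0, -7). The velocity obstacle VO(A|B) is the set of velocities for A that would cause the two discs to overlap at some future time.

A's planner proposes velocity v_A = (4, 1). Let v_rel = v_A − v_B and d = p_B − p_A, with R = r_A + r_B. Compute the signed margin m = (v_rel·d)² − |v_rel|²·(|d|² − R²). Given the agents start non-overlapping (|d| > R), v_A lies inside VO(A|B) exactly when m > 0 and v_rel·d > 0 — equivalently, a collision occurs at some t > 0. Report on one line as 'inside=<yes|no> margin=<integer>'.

d = (14, -19),  |d|² = 557;  R = 2+7 = 9,  c = 557−9² = 476
v_rel = (4, 8),  |v_rel|² = 80;  v_rel·d = (4)·(14) + (8)·(-19) = -96
80·t² + 192·t + 476 = 0  ⇒  m = (-96)² − 80·476 = -28864
m = -28864 < 0,  v_rel·d = -96 < 0  ⇒  outside

inside=no margin=-28864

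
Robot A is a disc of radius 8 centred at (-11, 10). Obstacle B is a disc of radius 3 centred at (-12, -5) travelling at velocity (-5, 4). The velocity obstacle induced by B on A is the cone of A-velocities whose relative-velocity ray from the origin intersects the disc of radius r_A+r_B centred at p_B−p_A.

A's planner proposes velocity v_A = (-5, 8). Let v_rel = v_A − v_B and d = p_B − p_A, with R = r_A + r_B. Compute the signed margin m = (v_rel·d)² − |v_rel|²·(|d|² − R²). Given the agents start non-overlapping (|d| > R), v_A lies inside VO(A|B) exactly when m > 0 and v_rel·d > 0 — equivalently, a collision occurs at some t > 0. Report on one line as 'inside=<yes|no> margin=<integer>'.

d = (-1, -15),  |d|² = 226;  R = 8+3 = 11,  c = 226−11² = 105
v_rel = (0, 4),  |v_rel|² = 16;  v_rel·d = (0)·(-1) + (4)·(-15) = -60
16·t² + 120·t + 105 = 0  ⇒  m = (-60)² − 16·105 = 1920
m = 1920 > 0,  v_rel·d = -60 < 0  ⇒  outside

inside=no margin=1920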